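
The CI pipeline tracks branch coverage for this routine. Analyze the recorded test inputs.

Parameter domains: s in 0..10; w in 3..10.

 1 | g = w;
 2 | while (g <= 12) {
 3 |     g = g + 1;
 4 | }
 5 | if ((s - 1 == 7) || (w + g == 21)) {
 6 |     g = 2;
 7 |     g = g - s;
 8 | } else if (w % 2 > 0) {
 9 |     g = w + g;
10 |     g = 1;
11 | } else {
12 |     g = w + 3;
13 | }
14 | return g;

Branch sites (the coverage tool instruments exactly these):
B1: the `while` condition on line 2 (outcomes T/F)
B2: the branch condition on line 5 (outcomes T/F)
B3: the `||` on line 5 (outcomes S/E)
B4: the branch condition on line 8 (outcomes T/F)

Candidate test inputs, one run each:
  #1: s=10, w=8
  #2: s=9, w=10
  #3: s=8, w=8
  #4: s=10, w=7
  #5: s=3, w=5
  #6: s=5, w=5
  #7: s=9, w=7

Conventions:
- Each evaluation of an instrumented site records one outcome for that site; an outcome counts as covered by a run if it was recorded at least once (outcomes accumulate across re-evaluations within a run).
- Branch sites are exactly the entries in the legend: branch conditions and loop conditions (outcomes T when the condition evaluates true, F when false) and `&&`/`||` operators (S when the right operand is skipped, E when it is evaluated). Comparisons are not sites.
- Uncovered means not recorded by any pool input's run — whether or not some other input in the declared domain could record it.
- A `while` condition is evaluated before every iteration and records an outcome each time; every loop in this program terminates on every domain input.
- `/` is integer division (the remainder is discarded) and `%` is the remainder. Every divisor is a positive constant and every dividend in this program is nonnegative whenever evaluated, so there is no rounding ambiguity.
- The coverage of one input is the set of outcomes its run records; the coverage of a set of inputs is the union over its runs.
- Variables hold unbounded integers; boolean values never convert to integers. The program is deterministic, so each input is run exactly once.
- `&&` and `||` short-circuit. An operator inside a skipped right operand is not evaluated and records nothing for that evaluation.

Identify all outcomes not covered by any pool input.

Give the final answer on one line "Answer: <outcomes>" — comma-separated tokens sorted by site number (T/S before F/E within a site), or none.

#1 (s=10, w=8) -> B1->T, B1->T, B1->T, B1->T, B1->T, B1->F, B3->E, B2->T; covered: B1=T, B1=F, B2=T, B3=E
#2 (s=9, w=10) -> B1->T, B1->T, B1->T, B1->F, B3->E, B2->F, B4->F; covered: B1=T, B1=F, B2=F, B3=E, B4=F
#3 (s=8, w=8) -> B1->T, B1->T, B1->T, B1->T, B1->T, B1->F, B3->S, B2->T; covered: B1=T, B1=F, B2=T, B3=S
#4 (s=10, w=7) -> B1->T, B1->T, B1->T, B1->T, B1->T, B1->T, B1->F, B3->E, B2->F, B4->T; covered: B1=T, B1=F, B2=F, B3=E, B4=T
#5 (s=3, w=5) -> B1->T, B1->T, B1->T, B1->T, B1->T, B1->T, B1->T, B1->T, B1->F, B3->E, B2->F, B4->T; covered: B1=T, B1=F, B2=F, B3=E, B4=T
#6 (s=5, w=5) -> B1->T, B1->T, B1->T, B1->T, B1->T, B1->T, B1->T, B1->T, B1->F, B3->E, B2->F, B4->T; covered: B1=T, B1=F, B2=F, B3=E, B4=T
#7 (s=9, w=7) -> B1->T, B1->T, B1->T, B1->T, B1->T, B1->T, B1->F, B3->E, B2->F, B4->T; covered: B1=T, B1=F, B2=F, B3=E, B4=T
union over the pool: B1=T, B1=F, B2=T, B2=F, B3=S, B3=E, B4=T, B4=F
uncovered (0 of 8): none

Answer: none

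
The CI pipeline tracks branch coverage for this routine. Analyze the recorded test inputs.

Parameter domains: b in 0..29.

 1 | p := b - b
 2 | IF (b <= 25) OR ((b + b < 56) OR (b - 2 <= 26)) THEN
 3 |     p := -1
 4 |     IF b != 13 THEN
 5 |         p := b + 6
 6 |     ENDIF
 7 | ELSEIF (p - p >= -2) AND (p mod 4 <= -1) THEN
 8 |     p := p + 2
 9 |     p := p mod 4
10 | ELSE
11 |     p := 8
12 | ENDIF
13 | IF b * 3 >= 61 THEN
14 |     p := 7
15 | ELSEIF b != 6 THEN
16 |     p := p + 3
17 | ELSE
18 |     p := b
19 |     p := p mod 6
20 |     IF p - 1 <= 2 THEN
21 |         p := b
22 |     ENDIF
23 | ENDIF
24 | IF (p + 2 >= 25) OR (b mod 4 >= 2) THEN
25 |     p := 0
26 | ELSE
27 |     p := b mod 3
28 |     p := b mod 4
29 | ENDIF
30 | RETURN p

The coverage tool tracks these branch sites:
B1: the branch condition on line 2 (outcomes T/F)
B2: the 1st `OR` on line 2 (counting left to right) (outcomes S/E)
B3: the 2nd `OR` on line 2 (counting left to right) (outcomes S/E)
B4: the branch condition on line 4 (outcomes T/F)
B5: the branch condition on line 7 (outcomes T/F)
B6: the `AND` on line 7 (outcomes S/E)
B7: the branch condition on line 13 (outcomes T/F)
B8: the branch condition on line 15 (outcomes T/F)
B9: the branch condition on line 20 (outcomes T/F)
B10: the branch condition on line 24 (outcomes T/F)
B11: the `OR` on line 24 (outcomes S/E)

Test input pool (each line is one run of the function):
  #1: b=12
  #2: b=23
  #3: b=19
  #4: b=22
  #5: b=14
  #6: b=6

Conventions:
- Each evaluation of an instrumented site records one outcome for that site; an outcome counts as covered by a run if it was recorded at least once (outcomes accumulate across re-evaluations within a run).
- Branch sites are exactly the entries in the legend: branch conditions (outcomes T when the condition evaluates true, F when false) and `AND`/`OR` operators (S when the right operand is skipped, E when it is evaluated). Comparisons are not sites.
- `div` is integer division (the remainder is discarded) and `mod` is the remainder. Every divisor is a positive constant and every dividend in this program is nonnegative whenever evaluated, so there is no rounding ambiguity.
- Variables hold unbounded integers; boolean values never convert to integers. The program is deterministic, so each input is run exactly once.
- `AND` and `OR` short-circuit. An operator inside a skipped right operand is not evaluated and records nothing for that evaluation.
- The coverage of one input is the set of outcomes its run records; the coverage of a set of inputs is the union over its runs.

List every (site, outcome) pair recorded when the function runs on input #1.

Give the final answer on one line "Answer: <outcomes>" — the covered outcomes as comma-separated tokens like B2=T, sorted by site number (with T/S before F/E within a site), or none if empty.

Running input #1 (b=12), event by event:
  B2->S, B1->T, B4->T, B7->F, B8->T, B11->E, B10->F
deduplicating events, the covered set is: B1=T, B2=S, B4=T, B7=F, B8=T, B10=F, B11=E

Answer: B1=T, B2=S, B4=T, B7=F, B8=T, B10=F, B11=E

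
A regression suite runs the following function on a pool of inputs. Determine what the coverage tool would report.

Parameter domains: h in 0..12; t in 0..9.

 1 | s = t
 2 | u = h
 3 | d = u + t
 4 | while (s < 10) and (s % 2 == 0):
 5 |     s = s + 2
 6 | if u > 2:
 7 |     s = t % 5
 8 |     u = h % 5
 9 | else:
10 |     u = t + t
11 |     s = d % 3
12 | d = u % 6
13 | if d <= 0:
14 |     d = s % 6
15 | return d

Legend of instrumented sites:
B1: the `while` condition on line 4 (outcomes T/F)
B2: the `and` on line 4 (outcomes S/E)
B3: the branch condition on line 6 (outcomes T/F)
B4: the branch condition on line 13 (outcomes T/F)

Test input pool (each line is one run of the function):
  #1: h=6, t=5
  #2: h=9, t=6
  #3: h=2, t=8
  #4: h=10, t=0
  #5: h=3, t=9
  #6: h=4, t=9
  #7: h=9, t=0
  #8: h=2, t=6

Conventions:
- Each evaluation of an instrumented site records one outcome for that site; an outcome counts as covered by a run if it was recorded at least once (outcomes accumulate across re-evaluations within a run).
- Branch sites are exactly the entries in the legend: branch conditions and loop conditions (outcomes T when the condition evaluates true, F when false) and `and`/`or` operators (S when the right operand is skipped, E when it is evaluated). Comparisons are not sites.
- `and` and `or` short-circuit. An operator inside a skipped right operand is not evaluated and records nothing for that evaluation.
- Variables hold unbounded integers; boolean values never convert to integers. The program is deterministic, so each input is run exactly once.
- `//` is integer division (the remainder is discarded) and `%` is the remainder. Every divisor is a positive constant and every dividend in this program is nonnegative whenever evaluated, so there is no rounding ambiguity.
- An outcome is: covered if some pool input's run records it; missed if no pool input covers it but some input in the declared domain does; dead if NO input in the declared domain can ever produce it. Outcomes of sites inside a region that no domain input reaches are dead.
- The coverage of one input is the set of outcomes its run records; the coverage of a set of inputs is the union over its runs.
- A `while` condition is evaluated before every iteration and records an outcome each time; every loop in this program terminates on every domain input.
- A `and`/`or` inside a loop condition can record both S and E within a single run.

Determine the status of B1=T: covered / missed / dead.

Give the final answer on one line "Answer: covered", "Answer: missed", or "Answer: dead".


B1=T is recorded by pool input(s) 2, 3, 4, 7, 8 -> covered
Answer: covered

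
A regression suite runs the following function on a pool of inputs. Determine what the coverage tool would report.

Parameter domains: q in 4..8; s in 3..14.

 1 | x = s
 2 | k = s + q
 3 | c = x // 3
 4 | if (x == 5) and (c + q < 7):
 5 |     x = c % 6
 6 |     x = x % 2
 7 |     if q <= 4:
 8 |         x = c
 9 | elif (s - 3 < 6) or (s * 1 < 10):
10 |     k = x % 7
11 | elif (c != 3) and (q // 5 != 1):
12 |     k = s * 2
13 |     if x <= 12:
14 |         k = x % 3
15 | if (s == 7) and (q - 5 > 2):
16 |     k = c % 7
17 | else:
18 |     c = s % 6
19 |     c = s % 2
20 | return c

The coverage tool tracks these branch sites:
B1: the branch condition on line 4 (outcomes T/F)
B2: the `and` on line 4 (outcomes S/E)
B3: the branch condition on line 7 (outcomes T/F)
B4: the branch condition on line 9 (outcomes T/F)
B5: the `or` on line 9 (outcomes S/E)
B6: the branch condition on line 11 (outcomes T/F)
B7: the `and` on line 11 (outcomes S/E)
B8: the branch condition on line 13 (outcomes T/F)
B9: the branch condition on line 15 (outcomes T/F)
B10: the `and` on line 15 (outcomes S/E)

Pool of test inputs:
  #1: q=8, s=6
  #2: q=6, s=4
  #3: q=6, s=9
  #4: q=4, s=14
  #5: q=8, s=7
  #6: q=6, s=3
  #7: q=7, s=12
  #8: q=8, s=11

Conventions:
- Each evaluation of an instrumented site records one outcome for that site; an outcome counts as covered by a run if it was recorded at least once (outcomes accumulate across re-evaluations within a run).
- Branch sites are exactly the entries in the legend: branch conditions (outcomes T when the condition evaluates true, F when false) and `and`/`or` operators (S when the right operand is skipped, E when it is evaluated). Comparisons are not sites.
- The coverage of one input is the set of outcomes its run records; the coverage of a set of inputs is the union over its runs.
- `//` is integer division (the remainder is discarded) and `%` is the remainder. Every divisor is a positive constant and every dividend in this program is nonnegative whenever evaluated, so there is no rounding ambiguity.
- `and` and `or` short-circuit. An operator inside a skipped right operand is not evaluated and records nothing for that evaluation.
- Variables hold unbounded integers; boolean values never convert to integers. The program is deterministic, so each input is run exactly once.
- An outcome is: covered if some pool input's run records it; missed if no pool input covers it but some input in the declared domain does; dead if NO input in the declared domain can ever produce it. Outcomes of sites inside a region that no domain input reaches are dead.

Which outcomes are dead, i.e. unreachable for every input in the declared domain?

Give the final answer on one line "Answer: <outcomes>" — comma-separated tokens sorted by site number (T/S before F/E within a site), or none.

sweeping the full domain (60 inputs) for each outcome:
  reachable outcomes have witnesses, e.g. B1=T (e.g. q=4, s=5), B1=F (e.g. q=4, s=3), B2=S (e.g. q=4, s=3), B2=E (e.g. q=4, s=5)

Answer: none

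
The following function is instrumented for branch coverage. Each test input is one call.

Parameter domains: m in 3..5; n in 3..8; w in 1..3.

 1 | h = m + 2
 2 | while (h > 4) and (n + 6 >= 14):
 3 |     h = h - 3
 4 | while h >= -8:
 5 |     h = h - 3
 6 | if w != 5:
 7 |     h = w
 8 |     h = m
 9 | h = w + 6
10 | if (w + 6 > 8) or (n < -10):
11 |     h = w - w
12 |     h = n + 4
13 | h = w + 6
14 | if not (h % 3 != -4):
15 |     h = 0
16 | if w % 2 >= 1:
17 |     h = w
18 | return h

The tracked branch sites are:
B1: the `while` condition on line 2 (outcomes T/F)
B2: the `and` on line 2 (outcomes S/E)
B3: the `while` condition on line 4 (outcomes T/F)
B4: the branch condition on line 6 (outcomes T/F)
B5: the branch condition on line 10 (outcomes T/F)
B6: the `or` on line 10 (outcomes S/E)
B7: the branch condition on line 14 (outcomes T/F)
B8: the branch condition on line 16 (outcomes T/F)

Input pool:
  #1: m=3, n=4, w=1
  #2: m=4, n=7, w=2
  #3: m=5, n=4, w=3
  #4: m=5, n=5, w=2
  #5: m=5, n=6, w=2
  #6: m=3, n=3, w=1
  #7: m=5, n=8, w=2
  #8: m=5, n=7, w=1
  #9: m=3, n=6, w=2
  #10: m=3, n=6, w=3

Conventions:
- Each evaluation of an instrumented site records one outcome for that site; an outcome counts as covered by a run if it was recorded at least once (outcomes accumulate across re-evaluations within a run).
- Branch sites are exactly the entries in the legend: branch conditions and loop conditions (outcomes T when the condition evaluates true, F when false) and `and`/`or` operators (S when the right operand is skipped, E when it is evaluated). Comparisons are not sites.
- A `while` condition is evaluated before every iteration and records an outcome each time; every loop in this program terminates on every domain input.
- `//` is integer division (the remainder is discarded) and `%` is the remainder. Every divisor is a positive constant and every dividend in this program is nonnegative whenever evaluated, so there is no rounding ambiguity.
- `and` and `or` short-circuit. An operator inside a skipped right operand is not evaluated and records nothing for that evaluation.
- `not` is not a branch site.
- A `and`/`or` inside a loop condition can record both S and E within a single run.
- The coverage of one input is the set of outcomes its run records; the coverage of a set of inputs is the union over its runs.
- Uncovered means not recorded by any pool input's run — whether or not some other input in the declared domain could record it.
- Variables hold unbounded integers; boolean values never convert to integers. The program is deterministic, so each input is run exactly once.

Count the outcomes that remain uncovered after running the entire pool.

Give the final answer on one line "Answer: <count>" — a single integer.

#1 (m=3, n=4, w=1) -> covered: B1=F, B2=E, B3=T, B3=F, B4=T, B5=F, B6=E, B7=F, B8=T
#2 (m=4, n=7, w=2) -> covered: B1=F, B2=E, B3=T, B3=F, B4=T, B5=F, B6=E, B7=F, B8=F
#3 (m=5, n=4, w=3) -> covered: B1=F, B2=E, B3=T, B3=F, B4=T, B5=T, B6=S, B7=F, B8=T
#4 (m=5, n=5, w=2) -> covered: B1=F, B2=E, B3=T, B3=F, B4=T, B5=F, B6=E, B7=F, B8=F
#5 (m=5, n=6, w=2) -> covered: B1=F, B2=E, B3=T, B3=F, B4=T, B5=F, B6=E, B7=F, B8=F
#6 (m=3, n=3, w=1) -> covered: B1=F, B2=E, B3=T, B3=F, B4=T, B5=F, B6=E, B7=F, B8=T
#7 (m=5, n=8, w=2) -> covered: B1=T, B1=F, B2=S, B2=E, B3=T, B3=F, B4=T, B5=F, B6=E, B7=F, B8=F
#8 (m=5, n=7, w=1) -> covered: B1=F, B2=E, B3=T, B3=F, B4=T, B5=F, B6=E, B7=F, B8=T
#9 (m=3, n=6, w=2) -> covered: B1=F, B2=E, B3=T, B3=F, B4=T, B5=F, B6=E, B7=F, B8=F
#10 (m=3, n=6, w=3) -> covered: B1=F, B2=E, B3=T, B3=F, B4=T, B5=T, B6=S, B7=F, B8=T
union over the pool: B1=T, B1=F, B2=S, B2=E, B3=T, B3=F, B4=T, B5=T, B5=F, B6=S, B6=E, B7=F, B8=T, B8=F
uncovered (2 of 16): B4=F, B7=T

Answer: 2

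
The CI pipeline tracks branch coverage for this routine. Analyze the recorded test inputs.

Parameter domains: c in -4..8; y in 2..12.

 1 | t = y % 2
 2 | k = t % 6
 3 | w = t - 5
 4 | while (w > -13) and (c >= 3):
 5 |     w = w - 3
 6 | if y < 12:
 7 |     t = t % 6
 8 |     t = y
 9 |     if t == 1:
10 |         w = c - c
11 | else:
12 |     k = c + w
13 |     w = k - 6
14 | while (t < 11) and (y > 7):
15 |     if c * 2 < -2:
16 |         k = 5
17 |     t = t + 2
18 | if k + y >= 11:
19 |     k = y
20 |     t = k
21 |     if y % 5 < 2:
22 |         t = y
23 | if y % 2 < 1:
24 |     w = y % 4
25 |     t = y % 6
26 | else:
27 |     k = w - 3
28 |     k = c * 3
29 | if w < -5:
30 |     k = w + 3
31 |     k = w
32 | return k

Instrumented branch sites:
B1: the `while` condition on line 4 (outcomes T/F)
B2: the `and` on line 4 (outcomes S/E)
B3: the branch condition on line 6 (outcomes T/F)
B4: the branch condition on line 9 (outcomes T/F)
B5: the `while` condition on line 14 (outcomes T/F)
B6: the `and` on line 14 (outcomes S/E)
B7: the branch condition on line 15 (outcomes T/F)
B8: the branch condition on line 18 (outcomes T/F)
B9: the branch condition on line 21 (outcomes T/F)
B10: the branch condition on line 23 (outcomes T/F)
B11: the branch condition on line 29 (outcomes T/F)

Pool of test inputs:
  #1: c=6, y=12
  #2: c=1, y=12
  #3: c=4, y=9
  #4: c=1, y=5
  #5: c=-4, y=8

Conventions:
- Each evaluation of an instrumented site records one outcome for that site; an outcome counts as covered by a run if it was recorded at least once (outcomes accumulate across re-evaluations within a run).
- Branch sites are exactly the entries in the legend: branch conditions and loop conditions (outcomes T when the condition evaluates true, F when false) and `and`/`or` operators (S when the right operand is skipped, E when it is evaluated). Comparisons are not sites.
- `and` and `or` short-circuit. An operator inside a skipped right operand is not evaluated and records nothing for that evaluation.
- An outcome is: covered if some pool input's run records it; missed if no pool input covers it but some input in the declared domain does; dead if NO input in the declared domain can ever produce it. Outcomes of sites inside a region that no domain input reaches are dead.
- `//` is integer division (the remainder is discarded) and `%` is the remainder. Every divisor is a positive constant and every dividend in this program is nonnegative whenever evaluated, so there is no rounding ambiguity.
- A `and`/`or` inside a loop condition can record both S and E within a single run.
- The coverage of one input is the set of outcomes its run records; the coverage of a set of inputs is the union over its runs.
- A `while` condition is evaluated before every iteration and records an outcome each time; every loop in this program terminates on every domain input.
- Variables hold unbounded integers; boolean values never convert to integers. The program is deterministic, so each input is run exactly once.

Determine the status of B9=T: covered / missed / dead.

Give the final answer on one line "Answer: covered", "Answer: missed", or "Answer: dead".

no pool input records B9=T
but domain input (c=-4, y=10) does record it -> reachable, so missed

Answer: missed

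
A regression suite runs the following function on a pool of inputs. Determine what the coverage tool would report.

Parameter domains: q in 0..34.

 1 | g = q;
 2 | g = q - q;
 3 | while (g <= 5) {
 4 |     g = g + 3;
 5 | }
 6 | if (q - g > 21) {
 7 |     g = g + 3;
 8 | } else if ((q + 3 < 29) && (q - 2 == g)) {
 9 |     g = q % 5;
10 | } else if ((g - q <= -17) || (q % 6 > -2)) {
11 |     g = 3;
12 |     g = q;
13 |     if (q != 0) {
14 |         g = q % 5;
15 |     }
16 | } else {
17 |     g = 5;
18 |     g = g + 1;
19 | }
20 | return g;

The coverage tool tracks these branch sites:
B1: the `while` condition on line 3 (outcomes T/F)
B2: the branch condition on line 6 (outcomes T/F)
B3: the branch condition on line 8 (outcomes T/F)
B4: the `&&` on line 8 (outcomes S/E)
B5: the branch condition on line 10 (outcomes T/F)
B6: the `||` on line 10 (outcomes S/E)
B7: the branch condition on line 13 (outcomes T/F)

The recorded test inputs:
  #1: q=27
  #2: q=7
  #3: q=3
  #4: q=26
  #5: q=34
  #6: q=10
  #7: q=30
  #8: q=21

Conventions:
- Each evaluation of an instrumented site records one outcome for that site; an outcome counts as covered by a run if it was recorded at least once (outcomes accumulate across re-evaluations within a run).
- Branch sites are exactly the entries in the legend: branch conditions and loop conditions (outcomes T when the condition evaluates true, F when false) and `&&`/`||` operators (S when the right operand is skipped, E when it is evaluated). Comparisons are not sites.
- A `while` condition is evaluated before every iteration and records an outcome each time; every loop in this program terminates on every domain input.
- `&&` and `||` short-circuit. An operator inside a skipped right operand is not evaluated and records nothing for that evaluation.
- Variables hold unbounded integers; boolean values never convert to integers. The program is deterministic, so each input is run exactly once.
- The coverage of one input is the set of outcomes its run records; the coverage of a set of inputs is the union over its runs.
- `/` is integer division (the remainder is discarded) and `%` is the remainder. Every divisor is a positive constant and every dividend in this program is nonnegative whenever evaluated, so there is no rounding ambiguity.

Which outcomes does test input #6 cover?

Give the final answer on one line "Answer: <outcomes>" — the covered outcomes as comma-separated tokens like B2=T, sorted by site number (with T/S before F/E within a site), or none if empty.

Simulating input #6 (q=10) step by step:
  B1->T, B1->T, B1->F, B2->F, B4->E, B3->F, B6->E, B5->T, B7->T
as a set, this run covers: B1=T, B1=F, B2=F, B3=F, B4=E, B5=T, B6=E, B7=T

Answer: B1=T, B1=F, B2=F, B3=F, B4=E, B5=T, B6=E, B7=T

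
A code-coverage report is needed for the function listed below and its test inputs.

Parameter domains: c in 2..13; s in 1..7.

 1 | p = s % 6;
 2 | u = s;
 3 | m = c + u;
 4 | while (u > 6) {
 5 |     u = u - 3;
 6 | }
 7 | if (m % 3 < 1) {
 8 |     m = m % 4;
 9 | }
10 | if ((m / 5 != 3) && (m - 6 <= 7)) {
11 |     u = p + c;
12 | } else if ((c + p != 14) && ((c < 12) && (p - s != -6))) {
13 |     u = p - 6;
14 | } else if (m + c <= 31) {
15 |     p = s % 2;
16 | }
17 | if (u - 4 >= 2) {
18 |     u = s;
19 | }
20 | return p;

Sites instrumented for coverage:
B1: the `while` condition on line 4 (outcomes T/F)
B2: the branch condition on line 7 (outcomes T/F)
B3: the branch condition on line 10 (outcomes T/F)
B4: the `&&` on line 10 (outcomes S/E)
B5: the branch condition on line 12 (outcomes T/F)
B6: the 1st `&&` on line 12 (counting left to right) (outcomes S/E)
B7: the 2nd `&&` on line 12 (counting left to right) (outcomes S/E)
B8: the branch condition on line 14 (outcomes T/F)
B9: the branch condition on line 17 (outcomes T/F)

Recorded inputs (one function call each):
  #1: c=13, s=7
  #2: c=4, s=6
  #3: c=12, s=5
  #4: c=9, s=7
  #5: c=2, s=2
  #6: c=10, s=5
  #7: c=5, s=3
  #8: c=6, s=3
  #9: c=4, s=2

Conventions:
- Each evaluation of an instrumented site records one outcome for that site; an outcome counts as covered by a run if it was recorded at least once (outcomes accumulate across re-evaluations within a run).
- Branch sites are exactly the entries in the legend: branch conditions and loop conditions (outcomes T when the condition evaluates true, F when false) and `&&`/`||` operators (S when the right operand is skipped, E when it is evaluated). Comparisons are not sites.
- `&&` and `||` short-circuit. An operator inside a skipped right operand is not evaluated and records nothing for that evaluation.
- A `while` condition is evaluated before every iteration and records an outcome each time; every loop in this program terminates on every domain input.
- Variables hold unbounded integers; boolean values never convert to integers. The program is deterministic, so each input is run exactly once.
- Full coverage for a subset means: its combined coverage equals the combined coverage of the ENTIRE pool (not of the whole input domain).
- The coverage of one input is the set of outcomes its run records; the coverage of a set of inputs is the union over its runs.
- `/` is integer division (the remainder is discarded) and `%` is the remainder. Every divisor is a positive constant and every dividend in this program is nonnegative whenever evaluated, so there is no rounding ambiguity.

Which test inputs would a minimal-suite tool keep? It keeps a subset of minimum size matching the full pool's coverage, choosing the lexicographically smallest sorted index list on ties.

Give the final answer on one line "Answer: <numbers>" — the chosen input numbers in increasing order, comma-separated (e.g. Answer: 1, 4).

run #1 (c=13, s=7) records B1=T, B1=F, B2=F, B3=F, B4=E, B5=F, B6=S, B8=F, B9=F
run #2 (c=4, s=6) records B1=F, B2=F, B3=T, B4=E, B9=F
run #3 (c=12, s=5) records B1=F, B2=F, B3=F, B4=S, B5=F, B6=E, B7=S, B8=T, B9=F
run #4 (c=9, s=7) records B1=T, B1=F, B2=F, B3=F, B4=S, B5=F, B6=E, B7=E, B8=T, B9=F
run #5 (c=2, s=2) records B1=F, B2=F, B3=T, B4=E, B9=F
run #6 (c=10, s=5) records B1=F, B2=T, B3=T, B4=E, B9=T
run #7 (c=5, s=3) records B1=F, B2=F, B3=T, B4=E, B9=T
run #8 (c=6, s=3) records B1=F, B2=T, B3=T, B4=E, B9=T
run #9 (c=4, s=2) records B1=F, B2=T, B3=T, B4=E, B9=T
together the pool reaches 17 outcomes: B1=T, B1=F, B2=T, B2=F, B3=T, B3=F, B4=S, B4=E, B5=F, B6=S, B6=E, B7=S, B7=E, B8=T, B8=F, B9=T, B9=F
every size-1 subset falls short of the 17 outcomes (best: 10/17)
every size-2 subset falls short of the 17 outcomes (best: 14/17)
every size-3 subset falls short of the 17 outcomes (best: 16/17)
the canonical winner is {1, 3, 4, 6}: size 4, full 17-outcome coverage, earliest index list among size-4 covers

Answer: 1, 3, 4, 6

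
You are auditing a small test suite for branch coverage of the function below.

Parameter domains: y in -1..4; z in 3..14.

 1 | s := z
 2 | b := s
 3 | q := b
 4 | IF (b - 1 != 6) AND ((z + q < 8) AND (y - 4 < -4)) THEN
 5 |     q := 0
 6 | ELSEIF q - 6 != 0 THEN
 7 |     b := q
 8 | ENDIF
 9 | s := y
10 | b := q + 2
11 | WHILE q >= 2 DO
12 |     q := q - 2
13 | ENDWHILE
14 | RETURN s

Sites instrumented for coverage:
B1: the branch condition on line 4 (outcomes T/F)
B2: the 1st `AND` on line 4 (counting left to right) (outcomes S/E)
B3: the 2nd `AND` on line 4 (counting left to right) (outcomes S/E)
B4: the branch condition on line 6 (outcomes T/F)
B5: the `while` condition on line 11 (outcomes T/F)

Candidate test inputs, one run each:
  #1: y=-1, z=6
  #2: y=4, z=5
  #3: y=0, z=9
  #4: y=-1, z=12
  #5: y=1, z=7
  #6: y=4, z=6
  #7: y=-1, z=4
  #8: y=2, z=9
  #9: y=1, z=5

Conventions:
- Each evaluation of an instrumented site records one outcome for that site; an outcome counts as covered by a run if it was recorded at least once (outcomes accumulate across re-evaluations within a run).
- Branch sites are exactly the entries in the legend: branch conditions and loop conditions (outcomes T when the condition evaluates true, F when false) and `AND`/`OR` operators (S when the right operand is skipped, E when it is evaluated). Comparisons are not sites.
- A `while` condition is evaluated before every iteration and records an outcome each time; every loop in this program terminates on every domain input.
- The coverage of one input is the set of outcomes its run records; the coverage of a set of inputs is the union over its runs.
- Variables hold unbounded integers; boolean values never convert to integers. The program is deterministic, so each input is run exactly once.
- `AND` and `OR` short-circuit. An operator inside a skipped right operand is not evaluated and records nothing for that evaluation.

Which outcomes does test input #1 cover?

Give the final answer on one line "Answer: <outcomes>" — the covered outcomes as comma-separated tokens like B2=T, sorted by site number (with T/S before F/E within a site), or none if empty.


Running input #1 (y=-1, z=6), event by event:
  B2->E, B3->S, B1->F, B4->F, B5->T, B5->T, B5->T, B5->F
collecting distinct outcomes: B1=F, B2=E, B3=S, B4=F, B5=T, B5=F
Answer: B1=F, B2=E, B3=S, B4=F, B5=T, B5=F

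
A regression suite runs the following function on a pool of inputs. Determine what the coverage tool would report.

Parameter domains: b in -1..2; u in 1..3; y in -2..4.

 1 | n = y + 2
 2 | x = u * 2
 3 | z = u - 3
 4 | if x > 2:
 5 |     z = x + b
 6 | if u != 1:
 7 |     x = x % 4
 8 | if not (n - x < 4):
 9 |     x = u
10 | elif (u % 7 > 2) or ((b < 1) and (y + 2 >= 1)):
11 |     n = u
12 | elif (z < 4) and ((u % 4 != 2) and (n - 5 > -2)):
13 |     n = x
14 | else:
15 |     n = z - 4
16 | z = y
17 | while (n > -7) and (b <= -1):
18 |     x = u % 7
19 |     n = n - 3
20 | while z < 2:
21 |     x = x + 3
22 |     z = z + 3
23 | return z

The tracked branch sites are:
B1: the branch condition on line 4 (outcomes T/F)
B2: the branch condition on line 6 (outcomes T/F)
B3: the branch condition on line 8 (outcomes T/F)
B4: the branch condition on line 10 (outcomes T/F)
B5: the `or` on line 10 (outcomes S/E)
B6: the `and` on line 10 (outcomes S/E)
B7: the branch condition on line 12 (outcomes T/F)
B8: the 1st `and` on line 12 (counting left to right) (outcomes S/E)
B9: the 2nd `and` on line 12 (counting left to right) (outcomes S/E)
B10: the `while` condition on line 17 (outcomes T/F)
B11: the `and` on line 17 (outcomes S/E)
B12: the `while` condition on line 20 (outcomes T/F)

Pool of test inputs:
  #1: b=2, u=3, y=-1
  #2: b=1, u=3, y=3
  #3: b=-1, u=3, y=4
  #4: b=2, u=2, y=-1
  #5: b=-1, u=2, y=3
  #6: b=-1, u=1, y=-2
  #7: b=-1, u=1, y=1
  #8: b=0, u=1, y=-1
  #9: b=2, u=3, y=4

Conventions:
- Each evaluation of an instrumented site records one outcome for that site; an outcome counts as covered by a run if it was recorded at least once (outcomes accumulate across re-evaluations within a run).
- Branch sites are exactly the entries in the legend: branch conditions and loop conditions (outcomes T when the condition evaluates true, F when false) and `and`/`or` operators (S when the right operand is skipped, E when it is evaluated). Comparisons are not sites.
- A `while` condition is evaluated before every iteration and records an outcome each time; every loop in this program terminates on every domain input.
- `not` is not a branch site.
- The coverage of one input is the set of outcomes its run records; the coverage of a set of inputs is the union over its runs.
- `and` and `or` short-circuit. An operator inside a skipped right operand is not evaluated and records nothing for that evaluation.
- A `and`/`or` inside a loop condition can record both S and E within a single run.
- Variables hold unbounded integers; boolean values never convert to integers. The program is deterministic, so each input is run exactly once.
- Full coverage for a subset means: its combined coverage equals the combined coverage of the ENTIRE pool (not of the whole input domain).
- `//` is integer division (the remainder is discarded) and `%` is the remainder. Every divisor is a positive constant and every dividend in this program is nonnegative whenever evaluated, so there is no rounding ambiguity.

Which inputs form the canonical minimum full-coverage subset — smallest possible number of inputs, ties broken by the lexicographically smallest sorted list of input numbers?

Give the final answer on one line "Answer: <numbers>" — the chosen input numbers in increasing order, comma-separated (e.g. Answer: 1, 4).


test 1 (b=2, u=3, y=-1) fires B1->T, B2->T, B3->F, B5->S, B4->T, B11->E, B10->F, B12->T, B12->F; hits B1=T, B2=T, B3=F, B4=T, B5=S, B10=F, B11=E, B12=T, B12=F
test 2 (b=1, u=3, y=3) fires B1->T, B2->T, B3->F, B5->S, B4->T, B11->E, B10->F, B12->F; hits B1=T, B2=T, B3=F, B4=T, B5=S, B10=F, B11=E, B12=F
test 3 (b=-1, u=3, y=4) fires B1->T, B2->T, B3->T, B11->E, B10->T, B11->E, B10->T, B11->E, B10->T, B11->E, B10->T, B11->E, B10->T, B11->S, ...; hits B1=T, B2=T, B3=T, B10=T, B10=F, B11=S, B11=E, B12=F
test 4 (b=2, u=2, y=-1) fires B1->T, B2->T, B3->F, B5->E, B6->S, B4->F, B8->S, B7->F, B11->E, B10->F, B12->T, B12->F; hits B1=T, B2=T, B3=F, B4=F, B5=E, B6=S, B7=F, B8=S, B10=F, B11=E, B12=T, B12=F
test 5 (b=-1, u=2, y=3) fires B1->T, B2->T, B3->T, B11->E, B10->T, B11->E, B10->T, B11->E, B10->T, B11->E, B10->T, B11->S, B10->F, B12->F; hits B1=T, B2=T, B3=T, B10=T, B10=F, B11=S, B11=E, B12=F
test 6 (b=-1, u=1, y=-2) fires B1->F, B2->F, B3->F, B5->E, B6->E, B4->F, B8->E, B9->E, B7->F, B11->E, B10->T, B11->S, B10->F, B12->T, ...; hits B1=F, B2=F, B3=F, B4=F, B5=E, B6=E, B7=F, B8=E, B9=E, B10=T, B10=F, B11=S, B11=E, B12=T, B12=F
test 7 (b=-1, u=1, y=1) fires B1->F, B2->F, B3->F, B5->E, B6->E, B4->T, B11->E, B10->T, B11->E, B10->T, B11->E, B10->T, B11->S, B10->F, ...; hits B1=F, B2=F, B3=F, B4=T, B5=E, B6=E, B10=T, B10=F, B11=S, B11=E, B12=T, B12=F
test 8 (b=0, u=1, y=-1) fires B1->F, B2->F, B3->F, B5->E, B6->E, B4->T, B11->E, B10->F, B12->T, B12->F; hits B1=F, B2=F, B3=F, B4=T, B5=E, B6=E, B10=F, B11=E, B12=T, B12=F
test 9 (b=2, u=3, y=4) fires B1->T, B2->T, B3->T, B11->E, B10->F, B12->F; hits B1=T, B2=T, B3=T, B10=F, B11=E, B12=F
together the pool reaches 22 outcomes: B1=T, B1=F, B2=T, B2=F, B3=T, B3=F, B4=T, B4=F, B5=S, B5=E, B6=S, B6=E, B7=F, B8=S, B8=E, B9=E, B10=T, B10=F, B11=S, B11=E, B12=T, B12=F
size 1 is not enough: best union over all size-1 subsets is 15/22
size 2 is not enough: best union over all size-2 subsets is 19/22
size 3 is not enough: best union over all size-3 subsets is 21/22
the canonical winner is {1, 3, 4, 6}: size 4, full 22-outcome coverage, earliest index list among size-4 covers
Answer: 1, 3, 4, 6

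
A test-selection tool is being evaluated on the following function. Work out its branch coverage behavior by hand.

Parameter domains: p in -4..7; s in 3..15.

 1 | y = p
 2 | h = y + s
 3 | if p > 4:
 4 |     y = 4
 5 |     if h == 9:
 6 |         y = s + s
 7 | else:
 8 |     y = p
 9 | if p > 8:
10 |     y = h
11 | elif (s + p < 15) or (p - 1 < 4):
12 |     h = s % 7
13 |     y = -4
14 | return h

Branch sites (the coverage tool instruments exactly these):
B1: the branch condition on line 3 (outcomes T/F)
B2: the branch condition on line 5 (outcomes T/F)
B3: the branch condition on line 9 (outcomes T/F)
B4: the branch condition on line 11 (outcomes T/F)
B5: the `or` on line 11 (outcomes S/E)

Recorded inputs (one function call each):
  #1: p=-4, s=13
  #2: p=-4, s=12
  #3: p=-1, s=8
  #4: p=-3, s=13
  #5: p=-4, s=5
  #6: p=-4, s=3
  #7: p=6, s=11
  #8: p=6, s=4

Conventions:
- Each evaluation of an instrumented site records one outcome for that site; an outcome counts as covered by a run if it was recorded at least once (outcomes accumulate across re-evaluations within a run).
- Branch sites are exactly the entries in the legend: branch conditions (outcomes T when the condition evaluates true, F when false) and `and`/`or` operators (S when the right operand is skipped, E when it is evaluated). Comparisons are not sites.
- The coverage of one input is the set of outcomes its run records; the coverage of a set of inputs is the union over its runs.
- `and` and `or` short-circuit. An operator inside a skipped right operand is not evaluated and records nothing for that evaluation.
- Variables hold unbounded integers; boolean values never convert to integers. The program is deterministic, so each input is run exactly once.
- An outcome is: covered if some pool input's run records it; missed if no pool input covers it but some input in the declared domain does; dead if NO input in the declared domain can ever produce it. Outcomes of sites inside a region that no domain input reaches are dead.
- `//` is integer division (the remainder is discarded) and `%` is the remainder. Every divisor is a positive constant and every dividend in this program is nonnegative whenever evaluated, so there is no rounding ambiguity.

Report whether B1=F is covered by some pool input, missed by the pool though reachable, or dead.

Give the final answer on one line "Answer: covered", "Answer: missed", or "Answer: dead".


B1=F is recorded by pool input(s) 1, 2, 3, 4, 5, 6 -> covered
Answer: covered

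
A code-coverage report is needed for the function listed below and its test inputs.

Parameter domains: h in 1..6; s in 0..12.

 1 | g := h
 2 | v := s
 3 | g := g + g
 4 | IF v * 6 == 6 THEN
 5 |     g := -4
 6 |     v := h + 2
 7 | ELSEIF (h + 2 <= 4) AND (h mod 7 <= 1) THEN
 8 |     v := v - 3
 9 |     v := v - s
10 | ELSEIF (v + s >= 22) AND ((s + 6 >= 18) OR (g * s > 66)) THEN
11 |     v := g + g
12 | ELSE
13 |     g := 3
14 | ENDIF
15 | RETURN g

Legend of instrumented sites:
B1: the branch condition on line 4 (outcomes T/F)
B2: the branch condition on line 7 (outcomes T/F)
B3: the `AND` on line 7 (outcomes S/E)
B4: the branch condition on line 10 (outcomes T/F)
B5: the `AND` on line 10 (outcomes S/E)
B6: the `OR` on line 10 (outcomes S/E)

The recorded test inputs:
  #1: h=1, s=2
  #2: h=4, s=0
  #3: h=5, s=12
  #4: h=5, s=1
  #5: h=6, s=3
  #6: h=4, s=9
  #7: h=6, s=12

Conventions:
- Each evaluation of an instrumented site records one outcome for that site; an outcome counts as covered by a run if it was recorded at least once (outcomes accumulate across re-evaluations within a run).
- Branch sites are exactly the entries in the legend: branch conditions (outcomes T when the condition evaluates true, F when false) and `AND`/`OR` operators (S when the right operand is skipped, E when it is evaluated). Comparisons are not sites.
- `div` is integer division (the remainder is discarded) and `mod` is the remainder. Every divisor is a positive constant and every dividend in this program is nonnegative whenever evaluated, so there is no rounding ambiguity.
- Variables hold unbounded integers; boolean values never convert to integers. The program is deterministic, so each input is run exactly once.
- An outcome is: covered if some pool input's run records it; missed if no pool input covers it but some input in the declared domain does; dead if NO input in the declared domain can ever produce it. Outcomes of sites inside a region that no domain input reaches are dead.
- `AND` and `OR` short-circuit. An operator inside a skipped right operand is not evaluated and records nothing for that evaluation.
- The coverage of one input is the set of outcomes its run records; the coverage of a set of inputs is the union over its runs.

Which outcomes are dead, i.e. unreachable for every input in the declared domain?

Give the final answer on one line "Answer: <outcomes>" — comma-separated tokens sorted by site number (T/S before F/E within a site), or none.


checking every outcome against all 78 domain inputs:
  reachable outcomes have witnesses, e.g. B1=T (e.g. h=1, s=1), B1=F (e.g. h=1, s=0), B2=T (e.g. h=1, s=0), B2=F (e.g. h=2, s=0)
Answer: none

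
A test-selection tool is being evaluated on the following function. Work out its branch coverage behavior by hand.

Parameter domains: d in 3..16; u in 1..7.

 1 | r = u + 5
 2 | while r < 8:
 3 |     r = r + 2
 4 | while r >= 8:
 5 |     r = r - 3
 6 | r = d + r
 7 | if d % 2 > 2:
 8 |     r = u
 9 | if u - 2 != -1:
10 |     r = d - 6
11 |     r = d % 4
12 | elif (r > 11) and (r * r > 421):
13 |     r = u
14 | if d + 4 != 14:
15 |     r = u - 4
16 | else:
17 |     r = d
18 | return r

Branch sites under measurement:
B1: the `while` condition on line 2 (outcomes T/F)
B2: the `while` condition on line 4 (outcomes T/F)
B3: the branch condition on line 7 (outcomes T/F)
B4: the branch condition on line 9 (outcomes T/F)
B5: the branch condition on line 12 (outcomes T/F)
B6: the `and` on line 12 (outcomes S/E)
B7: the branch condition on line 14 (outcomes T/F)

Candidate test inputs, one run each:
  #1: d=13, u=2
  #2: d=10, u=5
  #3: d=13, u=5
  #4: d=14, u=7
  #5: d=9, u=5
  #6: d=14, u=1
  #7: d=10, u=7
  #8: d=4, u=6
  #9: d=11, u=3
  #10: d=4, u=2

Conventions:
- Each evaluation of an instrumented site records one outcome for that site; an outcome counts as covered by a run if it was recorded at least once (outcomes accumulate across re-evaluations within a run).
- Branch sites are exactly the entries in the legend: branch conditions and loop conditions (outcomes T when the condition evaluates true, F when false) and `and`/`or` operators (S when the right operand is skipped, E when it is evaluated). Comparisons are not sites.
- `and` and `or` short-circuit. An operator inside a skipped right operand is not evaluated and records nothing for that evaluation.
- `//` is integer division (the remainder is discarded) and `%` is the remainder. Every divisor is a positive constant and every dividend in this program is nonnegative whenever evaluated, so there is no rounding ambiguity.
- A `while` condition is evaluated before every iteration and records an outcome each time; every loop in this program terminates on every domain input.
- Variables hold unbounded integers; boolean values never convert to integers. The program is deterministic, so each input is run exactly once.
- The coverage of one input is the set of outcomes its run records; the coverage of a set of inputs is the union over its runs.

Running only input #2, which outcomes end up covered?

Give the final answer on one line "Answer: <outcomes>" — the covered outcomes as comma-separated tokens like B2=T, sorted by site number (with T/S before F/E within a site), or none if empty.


Simulating input #2 (d=10, u=5) step by step:
  B1->F, B2->T, B2->F, B3->F, B4->T, B7->F
collecting distinct outcomes: B1=F, B2=T, B2=F, B3=F, B4=T, B7=F
Answer: B1=F, B2=T, B2=F, B3=F, B4=T, B7=F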